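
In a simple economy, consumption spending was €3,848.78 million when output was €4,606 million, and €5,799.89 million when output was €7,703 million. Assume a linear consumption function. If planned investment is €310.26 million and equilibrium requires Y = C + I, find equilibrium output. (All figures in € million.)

MPC = (5799.89 − 3848.78)/(7703 − 4606) = 1951.11/3097 = 0.63
a = 3848.78 − 0.63(4606) = 947
Equilibrium: Y = 947 + 0.63Y + 310.26
0.37Y = 1257.26, so Y = 1257.26/0.37 = 3398

Y = 3398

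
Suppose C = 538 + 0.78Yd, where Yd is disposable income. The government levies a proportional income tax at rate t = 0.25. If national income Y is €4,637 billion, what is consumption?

Yd = (1 − 0.25)(4637) = 0.75(4637) = 3477.75
C = 538 + 0.78(3477.75) = 538 + 2712.645 = 3250.645

C = 3250.645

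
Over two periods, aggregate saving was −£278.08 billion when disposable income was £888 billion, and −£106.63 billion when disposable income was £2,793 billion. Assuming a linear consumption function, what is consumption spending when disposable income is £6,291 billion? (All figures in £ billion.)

MPS = ΔS/ΔY = (-106.63 − (-278.08))/(2793 − 888) = 171.45/1905 = 0.09
MPC = 1 − MPS = 0.91
Autonomous saving = -278.08 − 0.09(888) = -358, so a = 358
C = 358 + 0.91(6291) = 358 + 5724.81 = 6082.81

C = 6082.81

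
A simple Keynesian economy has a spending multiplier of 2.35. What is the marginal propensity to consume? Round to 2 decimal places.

k = 1/(1 − MPC), so 1 − MPC = 1/k = 1/2.35 = 0.4255
MPC = 1 − 0.4255 = 0.57

MPC = 0.57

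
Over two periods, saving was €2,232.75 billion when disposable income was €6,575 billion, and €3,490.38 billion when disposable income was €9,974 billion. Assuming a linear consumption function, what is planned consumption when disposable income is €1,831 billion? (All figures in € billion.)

MPS = ΔS/ΔY = (3490.38 − 2232.75)/(9974 − 6575) = 1257.63/3399 = 0.37
MPC = 1 − MPS = 0.63
Autonomous saving = 2232.75 − 0.37(6575) = -200, so a = 200
C = 200 + 0.63(1831) = 200 + 1153.53 = 1353.53

C = 1353.53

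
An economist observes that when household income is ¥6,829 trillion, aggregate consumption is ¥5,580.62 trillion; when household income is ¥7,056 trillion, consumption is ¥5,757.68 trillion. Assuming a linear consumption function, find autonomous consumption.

a = 254

MPC = ΔC/ΔY = (5757.68 − 5580.62)/(7056 − 6829) = 177.06/227 = 0.78
a = C − MPC·Y = 5580.62 − 0.78(6829) = 5580.62 − 5326.62 = 254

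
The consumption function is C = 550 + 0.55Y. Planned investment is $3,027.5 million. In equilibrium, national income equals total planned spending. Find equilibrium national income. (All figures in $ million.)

Y = C + I = 550 + 0.55Y + 3027.5
Y − 0.55Y = 3577.5
0.45Y = 3577.5, so Y = 3577.5/0.45 = 7950

Y = 7950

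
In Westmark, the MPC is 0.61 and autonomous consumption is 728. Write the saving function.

S = -728 + 0.39Y

S = Y − C = Y − (728 + 0.61Y) = -728 + (1 − 0.61)Y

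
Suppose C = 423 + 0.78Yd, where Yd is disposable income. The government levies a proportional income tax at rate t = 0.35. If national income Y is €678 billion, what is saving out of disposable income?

S = -326.046

Yd = (1 − 0.35)(678) = 0.65(678) = 440.7
C = 423 + 0.78(440.7) = 423 + 343.746 = 766.746
S = Yd − C = 440.7 − 766.746 = -326.046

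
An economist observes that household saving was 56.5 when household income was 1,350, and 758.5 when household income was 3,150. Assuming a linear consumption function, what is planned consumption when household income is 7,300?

MPS = ΔS/ΔY = (758.5 − 56.5)/(3150 − 1350) = 702/1800 = 0.39
MPC = 1 − MPS = 0.61
Autonomous saving = 56.5 − 0.39(1350) = -470, so a = 470
C = 470 + 0.61(7300) = 470 + 4453 = 4923

C = 4923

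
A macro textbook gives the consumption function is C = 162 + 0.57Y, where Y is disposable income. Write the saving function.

S = Y − C = Y − (162 + 0.57Y) = -162 + (1 − 0.57)Y

S = -162 + 0.43Y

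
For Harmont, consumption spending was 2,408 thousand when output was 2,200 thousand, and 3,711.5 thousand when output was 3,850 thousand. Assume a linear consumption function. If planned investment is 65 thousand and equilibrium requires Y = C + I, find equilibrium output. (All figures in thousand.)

MPC = (3711.5 − 2408)/(3850 − 2200) = 1303.5/1650 = 0.79
a = 2408 − 0.79(2200) = 670
Equilibrium: Y = 670 + 0.79Y + 65
0.21Y = 735, so Y = 735/0.21 = 3500

Y = 3500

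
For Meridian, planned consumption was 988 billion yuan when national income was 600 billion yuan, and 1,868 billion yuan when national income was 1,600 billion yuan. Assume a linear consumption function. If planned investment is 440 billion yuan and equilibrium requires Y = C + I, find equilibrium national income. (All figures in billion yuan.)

Y = 7500

MPC = (1868 − 988)/(1600 − 600) = 880/1000 = 0.88
a = 988 − 0.88(600) = 460
Equilibrium: Y = 460 + 0.88Y + 440
0.12Y = 900, so Y = 900/0.12 = 7500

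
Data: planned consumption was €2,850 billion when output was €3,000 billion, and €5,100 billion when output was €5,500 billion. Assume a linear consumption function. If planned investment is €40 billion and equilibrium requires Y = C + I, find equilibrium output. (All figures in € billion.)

MPC = (5100 − 2850)/(5500 − 3000) = 2250/2500 = 0.9
a = 2850 − 0.9(3000) = 150
Equilibrium: Y = 150 + 0.9Y + 40
0.1Y = 190, so Y = 190/0.1 = 1900

Y = 1900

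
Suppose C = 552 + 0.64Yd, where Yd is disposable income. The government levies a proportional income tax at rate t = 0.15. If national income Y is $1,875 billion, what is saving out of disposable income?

S = 21.75

Yd = (1 − 0.15)(1875) = 0.85(1875) = 1593.75
C = 552 + 0.64(1593.75) = 552 + 1020 = 1572
S = Yd − C = 1593.75 − 1572 = 21.75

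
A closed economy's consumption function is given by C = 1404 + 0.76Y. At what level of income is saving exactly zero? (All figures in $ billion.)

Y = 5850

At break-even, C = Y: 1404 + 0.76Y = Y
0.24Y = 1404, so Y = 1404/0.24 = 5850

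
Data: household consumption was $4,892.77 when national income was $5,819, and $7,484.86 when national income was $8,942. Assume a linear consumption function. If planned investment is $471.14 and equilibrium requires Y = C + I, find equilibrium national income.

MPC = (7484.86 − 4892.77)/(8942 − 5819) = 2592.09/3123 = 0.83
a = 4892.77 − 0.83(5819) = 63
Equilibrium: Y = 63 + 0.83Y + 471.14
0.17Y = 534.14, so Y = 534.14/0.17 = 3142

Y = 3142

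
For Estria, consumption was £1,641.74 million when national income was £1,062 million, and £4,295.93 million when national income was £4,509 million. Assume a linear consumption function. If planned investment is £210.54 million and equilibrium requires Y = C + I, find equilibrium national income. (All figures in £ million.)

MPC = (4295.93 − 1641.74)/(4509 − 1062) = 2654.19/3447 = 0.77
a = 1641.74 − 0.77(1062) = 824
Equilibrium: Y = 824 + 0.77Y + 210.54
0.23Y = 1034.54, so Y = 1034.54/0.23 = 4498

Y = 4498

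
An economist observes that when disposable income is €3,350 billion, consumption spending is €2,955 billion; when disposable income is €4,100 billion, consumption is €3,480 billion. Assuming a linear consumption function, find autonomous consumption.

a = 610

MPC = ΔC/ΔY = (3480 − 2955)/(4100 − 3350) = 525/750 = 0.7
a = C − MPC·Y = 2955 − 0.7(3350) = 2955 − 2345 = 610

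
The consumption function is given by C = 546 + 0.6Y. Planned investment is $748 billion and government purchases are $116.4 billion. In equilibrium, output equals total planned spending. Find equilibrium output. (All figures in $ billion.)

Y = 3526

Y = C + I + G = 546 + 0.6Y + 748 + 116.4
Y − 0.6Y = 1410.4
0.4Y = 1410.4, so Y = 1410.4/0.4 = 3526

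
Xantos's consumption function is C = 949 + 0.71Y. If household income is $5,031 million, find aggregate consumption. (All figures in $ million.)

C = 949 + 0.71(5031) = 949 + 3572.01 = 4521.01

C = 4521.01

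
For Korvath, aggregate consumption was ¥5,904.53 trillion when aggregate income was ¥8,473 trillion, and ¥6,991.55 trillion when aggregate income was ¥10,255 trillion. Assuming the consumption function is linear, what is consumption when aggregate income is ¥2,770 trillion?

C = 2425.7

MPC = (6991.55 − 5904.53)/(10255 − 8473) = 1087.02/1782 = 0.61
a = 5904.53 − 0.61(8473) = 5904.53 − 5168.53 = 736
C = 736 + 0.61(2770) = 736 + 1689.7 = 2425.7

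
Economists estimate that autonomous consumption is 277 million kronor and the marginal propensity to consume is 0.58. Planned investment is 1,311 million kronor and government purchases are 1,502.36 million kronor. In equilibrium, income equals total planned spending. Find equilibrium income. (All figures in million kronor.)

Y = C + I + G = 277 + 0.58Y + 1311 + 1502.36
Y − 0.58Y = 3090.36
0.42Y = 3090.36, so Y = 3090.36/0.42 = 7358

Y = 7358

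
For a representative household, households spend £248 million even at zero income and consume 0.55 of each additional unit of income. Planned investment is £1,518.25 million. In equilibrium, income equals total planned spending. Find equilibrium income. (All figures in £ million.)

Y = 3925

Y = C + I = 248 + 0.55Y + 1518.25
Y − 0.55Y = 1766.25
0.45Y = 1766.25, so Y = 1766.25/0.45 = 3925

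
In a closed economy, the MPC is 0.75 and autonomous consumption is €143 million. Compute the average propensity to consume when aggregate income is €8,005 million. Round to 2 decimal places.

C = 143 + 0.75(8005) = 6146.75
APC = C/Y = 6146.75/8005 = 0.77

APC = 0.77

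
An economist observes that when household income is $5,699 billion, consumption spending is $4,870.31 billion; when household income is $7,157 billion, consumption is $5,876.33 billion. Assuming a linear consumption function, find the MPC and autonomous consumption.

MPC = 0.69; a = 938

MPC = ΔC/ΔY = (5876.33 − 4870.31)/(7157 − 5699) = 1006.02/1458 = 0.69
a = C − MPC·Y = 4870.31 − 0.69(5699) = 4870.31 − 3932.31 = 938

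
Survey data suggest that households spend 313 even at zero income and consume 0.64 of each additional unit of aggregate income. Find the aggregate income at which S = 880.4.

S = Y − C = -313 + 0.36Y
-313 + 0.36Y = 880.4, so 0.36Y = 1193.4 and Y = 3315

Y = 3315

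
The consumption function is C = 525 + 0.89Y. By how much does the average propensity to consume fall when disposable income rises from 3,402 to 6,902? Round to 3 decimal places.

At Y = 3402: C = 525 + 0.89(3402) = 3552.78, APC = 3552.78/3402 = 1.0443
At Y = 6902: C = 6667.78, APC = 6667.78/6902 = 0.9661
Fall in APC = 1.0443 − 0.9661 = 0.0782 ≈ 0.078

ΔAPC = 0.078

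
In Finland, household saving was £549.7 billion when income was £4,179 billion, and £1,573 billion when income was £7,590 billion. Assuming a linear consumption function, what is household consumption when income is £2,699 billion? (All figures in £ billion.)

C = 2593.3

MPS = ΔS/ΔY = (1573 − 549.7)/(7590 − 4179) = 1023.3/3411 = 0.3
MPC = 1 − MPS = 0.7
Autonomous saving = 549.7 − 0.3(4179) = -704, so a = 704
C = 704 + 0.7(2699) = 704 + 1889.3 = 2593.3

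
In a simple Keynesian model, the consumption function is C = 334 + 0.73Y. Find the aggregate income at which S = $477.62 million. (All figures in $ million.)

Y = 3006

S = Y − C = -334 + 0.27Y
-334 + 0.27Y = 477.62, so 0.27Y = 811.62 and Y = 3006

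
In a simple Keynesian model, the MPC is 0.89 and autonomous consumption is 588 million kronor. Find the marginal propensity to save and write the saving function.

MPS = 0.11; S = -588 + 0.11Y

MPS = 1 − MPC = 1 − 0.89 = 0.11
S = Y − C = -588 + 0.11Y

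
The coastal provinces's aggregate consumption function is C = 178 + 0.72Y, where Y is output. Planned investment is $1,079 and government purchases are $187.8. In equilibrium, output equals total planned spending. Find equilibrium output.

Y = 5160

Y = C + I + G = 178 + 0.72Y + 1079 + 187.8
Y − 0.72Y = 1444.8
0.28Y = 1444.8, so Y = 1444.8/0.28 = 5160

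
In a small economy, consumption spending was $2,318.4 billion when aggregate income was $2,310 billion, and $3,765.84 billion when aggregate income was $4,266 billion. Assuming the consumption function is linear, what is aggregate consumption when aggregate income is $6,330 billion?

C = 5293.2

MPC = (3765.84 − 2318.4)/(4266 − 2310) = 1447.44/1956 = 0.74
a = 2318.4 − 0.74(2310) = 2318.4 − 1709.4 = 609
C = 609 + 0.74(6330) = 609 + 4684.2 = 5293.2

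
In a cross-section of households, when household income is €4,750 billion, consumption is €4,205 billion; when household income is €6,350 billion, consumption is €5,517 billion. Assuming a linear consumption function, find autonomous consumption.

MPC = ΔC/ΔY = (5517 − 4205)/(6350 − 4750) = 1312/1600 = 0.82
a = C − MPC·Y = 4205 − 0.82(4750) = 4205 − 3895 = 310

a = 310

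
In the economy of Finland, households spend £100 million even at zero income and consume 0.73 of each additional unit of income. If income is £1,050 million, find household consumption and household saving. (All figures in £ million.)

C = 866.5; S = 183.5

C = 100 + 0.73(1050) = 100 + 766.5 = 866.5
S = Y − C = 1050 − 866.5 = 183.5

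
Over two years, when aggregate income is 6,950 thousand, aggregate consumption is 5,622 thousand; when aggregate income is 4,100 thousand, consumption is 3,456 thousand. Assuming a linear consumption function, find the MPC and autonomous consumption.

MPC = ΔC/ΔY = (5622 − 3456)/(6950 − 4100) = 2166/2850 = 0.76
a = C − MPC·Y = 3456 − 0.76(4100) = 3456 − 3116 = 340

MPC = 0.76; a = 340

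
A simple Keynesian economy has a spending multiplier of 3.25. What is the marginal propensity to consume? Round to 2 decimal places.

MPC = 0.69

k = 1/(1 − MPC), so 1 − MPC = 1/k = 1/3.25 = 0.3077
MPC = 1 − 0.3077 = 0.69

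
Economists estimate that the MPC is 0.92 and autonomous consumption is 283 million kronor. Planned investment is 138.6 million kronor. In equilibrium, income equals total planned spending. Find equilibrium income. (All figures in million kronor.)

Y = 5270

Y = C + I = 283 + 0.92Y + 138.6
Y − 0.92Y = 421.6
0.08Y = 421.6, so Y = 421.6/0.08 = 5270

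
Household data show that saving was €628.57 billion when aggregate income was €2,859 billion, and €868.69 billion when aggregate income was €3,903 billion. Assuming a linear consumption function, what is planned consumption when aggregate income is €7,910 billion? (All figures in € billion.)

C = 6119.7

MPS = ΔS/ΔY = (868.69 − 628.57)/(3903 − 2859) = 240.12/1044 = 0.23
MPC = 1 − MPS = 0.77
Autonomous saving = 628.57 − 0.23(2859) = -29, so a = 29
C = 29 + 0.77(7910) = 29 + 6090.7 = 6119.7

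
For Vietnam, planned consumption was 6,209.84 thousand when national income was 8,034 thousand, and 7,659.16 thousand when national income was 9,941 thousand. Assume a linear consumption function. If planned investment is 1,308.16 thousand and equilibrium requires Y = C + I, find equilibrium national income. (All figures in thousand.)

Y = 5884

MPC = (7659.16 − 6209.84)/(9941 − 8034) = 1449.32/1907 = 0.76
a = 6209.84 − 0.76(8034) = 104
Equilibrium: Y = 104 + 0.76Y + 1308.16
0.24Y = 1412.16, so Y = 1412.16/0.24 = 5884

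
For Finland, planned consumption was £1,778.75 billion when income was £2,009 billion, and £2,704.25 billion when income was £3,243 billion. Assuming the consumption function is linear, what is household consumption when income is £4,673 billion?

C = 3776.75

MPC = (2704.25 − 1778.75)/(3243 − 2009) = 925.5/1234 = 0.75
a = 1778.75 − 0.75(2009) = 1778.75 − 1506.75 = 272
C = 272 + 0.75(4673) = 272 + 3504.75 = 3776.75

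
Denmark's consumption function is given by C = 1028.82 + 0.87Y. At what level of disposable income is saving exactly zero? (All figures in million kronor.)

Y = 7914

At break-even, C = Y: 1028.82 + 0.87Y = Y
0.13Y = 1028.82, so Y = 1028.82/0.13 = 7914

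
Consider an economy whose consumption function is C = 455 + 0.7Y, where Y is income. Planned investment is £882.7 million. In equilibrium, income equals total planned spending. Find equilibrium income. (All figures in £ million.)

Y = C + I = 455 + 0.7Y + 882.7
Y − 0.7Y = 1337.7
0.3Y = 1337.7, so Y = 1337.7/0.3 = 4459

Y = 4459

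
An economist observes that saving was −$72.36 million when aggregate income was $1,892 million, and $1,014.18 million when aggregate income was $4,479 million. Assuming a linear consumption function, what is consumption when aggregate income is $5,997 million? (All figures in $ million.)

MPS = ΔS/ΔY = (1014.18 − (-72.36))/(4479 − 1892) = 1086.54/2587 = 0.42
MPC = 1 − MPS = 0.58
Autonomous saving = -72.36 − 0.42(1892) = -867, so a = 867
C = 867 + 0.58(5997) = 867 + 3478.26 = 4345.26

C = 4345.26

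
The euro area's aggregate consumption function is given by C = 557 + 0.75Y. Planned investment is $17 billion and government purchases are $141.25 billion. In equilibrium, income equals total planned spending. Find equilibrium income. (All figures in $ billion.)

Y = C + I + G = 557 + 0.75Y + 17 + 141.25
Y − 0.75Y = 715.25
0.25Y = 715.25, so Y = 715.25/0.25 = 2861

Y = 2861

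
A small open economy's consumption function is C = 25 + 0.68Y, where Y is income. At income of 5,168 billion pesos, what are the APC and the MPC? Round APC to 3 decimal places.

MPC = 0.68 (the slope of the consumption function)
C = 25 + 0.68(5168) = 3539.24, so APC = 3539.24/5168 = 0.685

APC = 0.685; MPC = 0.68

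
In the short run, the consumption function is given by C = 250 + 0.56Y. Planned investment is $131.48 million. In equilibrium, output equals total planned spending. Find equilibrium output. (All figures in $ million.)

Y = C + I = 250 + 0.56Y + 131.48
Y − 0.56Y = 381.48
0.44Y = 381.48, so Y = 381.48/0.44 = 867

Y = 867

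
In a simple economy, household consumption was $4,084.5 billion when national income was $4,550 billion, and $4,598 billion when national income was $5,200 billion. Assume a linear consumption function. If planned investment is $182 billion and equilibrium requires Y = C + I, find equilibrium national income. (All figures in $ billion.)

MPC = (4598 − 4084.5)/(5200 − 4550) = 513.5/650 = 0.79
a = 4084.5 − 0.79(4550) = 490
Equilibrium: Y = 490 + 0.79Y + 182
0.21Y = 672, so Y = 672/0.21 = 3200

Y = 3200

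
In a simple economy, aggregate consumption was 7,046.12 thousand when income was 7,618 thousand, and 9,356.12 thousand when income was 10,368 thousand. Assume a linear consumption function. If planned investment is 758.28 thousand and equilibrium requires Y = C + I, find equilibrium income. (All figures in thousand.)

Y = 8783

MPC = (9356.12 − 7046.12)/(10368 − 7618) = 2310/2750 = 0.84
a = 7046.12 − 0.84(7618) = 647
Equilibrium: Y = 647 + 0.84Y + 758.28
0.16Y = 1405.28, so Y = 1405.28/0.16 = 8783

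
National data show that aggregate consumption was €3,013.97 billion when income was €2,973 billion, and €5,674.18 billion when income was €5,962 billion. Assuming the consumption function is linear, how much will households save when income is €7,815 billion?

S = 491.65

MPC = (5674.18 − 3013.97)/(5962 − 2973) = 2660.21/2989 = 0.89
a = 3013.97 − 0.89(2973) = 3013.97 − 2645.97 = 368
C = 368 + 0.89(7815) = 7323.35
S = 7815 − 7323.35 = 491.65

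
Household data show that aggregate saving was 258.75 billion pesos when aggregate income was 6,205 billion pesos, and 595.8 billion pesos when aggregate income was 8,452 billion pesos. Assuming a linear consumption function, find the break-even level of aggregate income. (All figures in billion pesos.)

MPS = ΔS/ΔY = (595.8 − 258.75)/(8452 − 6205) = 337.05/2247 = 0.15
MPC = 1 − MPS = 0.85
From S(6205) = 258.75: −a + 0.15(6205) = 258.75, so a = 930.75 − 258.75 = 672
Break-even (S = 0): Y = a/MPS = 672/0.15 = 4480

Y = 4480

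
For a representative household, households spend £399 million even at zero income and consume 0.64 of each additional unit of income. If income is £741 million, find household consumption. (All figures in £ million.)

C = 399 + 0.64(741) = 399 + 474.24 = 873.24

C = 873.24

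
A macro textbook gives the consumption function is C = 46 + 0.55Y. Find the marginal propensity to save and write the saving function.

MPS = 1 − MPC = 1 − 0.55 = 0.45
S = Y − C = -46 + 0.45Y

MPS = 0.45; S = -46 + 0.45Y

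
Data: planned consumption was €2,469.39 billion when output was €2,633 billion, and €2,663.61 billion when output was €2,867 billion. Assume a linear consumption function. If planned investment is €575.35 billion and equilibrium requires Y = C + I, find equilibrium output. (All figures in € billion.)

Y = 5055

MPC = (2663.61 − 2469.39)/(2867 − 2633) = 194.22/234 = 0.83
a = 2469.39 − 0.83(2633) = 284
Equilibrium: Y = 284 + 0.83Y + 575.35
0.17Y = 859.35, so Y = 859.35/0.17 = 5055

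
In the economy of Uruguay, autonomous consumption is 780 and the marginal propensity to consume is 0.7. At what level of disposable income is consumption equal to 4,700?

780 + 0.7Y = 4700
0.7Y = 3920, so Y = 3920/0.7 = 5600

Y = 5600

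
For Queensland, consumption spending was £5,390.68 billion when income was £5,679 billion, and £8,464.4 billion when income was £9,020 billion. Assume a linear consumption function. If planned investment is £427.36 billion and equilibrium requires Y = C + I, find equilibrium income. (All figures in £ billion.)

Y = 7417

MPC = (8464.4 − 5390.68)/(9020 − 5679) = 3073.72/3341 = 0.92
a = 5390.68 − 0.92(5679) = 166
Equilibrium: Y = 166 + 0.92Y + 427.36
0.08Y = 593.36, so Y = 593.36/0.08 = 7417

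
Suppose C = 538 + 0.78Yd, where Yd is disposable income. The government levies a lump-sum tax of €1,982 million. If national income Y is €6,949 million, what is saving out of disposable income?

Yd = Y − T = 6949 − 1982 = 4967
C = 538 + 0.78(4967) = 538 + 3874.26 = 4412.26
S = Yd − C = 4967 − 4412.26 = 554.74

S = 554.74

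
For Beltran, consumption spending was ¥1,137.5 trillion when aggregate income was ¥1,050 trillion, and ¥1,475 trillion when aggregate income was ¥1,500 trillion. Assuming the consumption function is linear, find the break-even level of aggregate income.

MPC = (1475 − 1137.5)/(1500 − 1050) = 337.5/450 = 0.75
a = 1137.5 − 0.75(1050) = 1137.5 − 787.5 = 350
Break-even: Y = a/(1−MPC) = 350/0.25 = 1400

Y = 1400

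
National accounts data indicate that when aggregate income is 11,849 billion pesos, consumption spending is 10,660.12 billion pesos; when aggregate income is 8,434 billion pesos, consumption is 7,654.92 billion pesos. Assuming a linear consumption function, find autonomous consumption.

MPC = ΔC/ΔY = (10660.12 − 7654.92)/(11849 − 8434) = 3005.2/3415 = 0.88
a = C − MPC·Y = 7654.92 − 0.88(8434) = 7654.92 − 7421.92 = 233

a = 233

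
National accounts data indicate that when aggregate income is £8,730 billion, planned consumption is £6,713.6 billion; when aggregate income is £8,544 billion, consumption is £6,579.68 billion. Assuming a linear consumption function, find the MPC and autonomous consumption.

MPC = 0.72; a = 428

MPC = ΔC/ΔY = (6713.6 − 6579.68)/(8730 − 8544) = 133.92/186 = 0.72
a = C − MPC·Y = 6579.68 − 0.72(8544) = 6579.68 − 6151.68 = 428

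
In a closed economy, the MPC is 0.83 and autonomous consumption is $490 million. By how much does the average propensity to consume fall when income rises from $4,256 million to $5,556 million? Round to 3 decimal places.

ΔAPC = 0.027

At Y = 4256: C = 490 + 0.83(4256) = 4022.48, APC = 4022.48/4256 = 0.9451
At Y = 5556: C = 5101.48, APC = 5101.48/5556 = 0.9182
Fall in APC = 0.9451 − 0.9182 = 0.0269 ≈ 0.027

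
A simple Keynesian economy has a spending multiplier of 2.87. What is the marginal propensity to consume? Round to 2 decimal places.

MPC = 0.65

k = 1/(1 − MPC), so 1 − MPC = 1/k = 1/2.87 = 0.3484
MPC = 1 − 0.3484 = 0.65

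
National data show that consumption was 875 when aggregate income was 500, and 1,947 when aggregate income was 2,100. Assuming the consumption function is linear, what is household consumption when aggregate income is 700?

MPC = (1947 − 875)/(2100 − 500) = 1072/1600 = 0.67
a = 875 − 0.67(500) = 875 − 335 = 540
C = 540 + 0.67(700) = 540 + 469 = 1009

C = 1009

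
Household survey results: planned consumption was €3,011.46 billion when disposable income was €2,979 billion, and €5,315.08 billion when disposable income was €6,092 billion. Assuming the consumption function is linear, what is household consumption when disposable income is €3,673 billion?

MPC = (5315.08 − 3011.46)/(6092 − 2979) = 2303.62/3113 = 0.74
a = 3011.46 − 0.74(2979) = 3011.46 − 2204.46 = 807
C = 807 + 0.74(3673) = 807 + 2718.02 = 3525.02

C = 3525.02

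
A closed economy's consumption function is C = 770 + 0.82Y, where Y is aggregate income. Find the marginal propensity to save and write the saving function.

MPS = 0.18; S = -770 + 0.18Y

MPS = 1 − MPC = 1 − 0.82 = 0.18
S = Y − C = -770 + 0.18Y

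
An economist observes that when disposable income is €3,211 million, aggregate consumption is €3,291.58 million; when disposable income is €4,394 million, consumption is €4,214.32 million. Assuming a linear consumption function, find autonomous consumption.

MPC = ΔC/ΔY = (4214.32 − 3291.58)/(4394 − 3211) = 922.74/1183 = 0.78
a = C − MPC·Y = 3291.58 − 0.78(3211) = 3291.58 − 2504.58 = 787

a = 787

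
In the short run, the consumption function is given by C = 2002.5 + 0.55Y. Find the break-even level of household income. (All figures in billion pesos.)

Y = 4450

At break-even, C = Y: 2002.5 + 0.55Y = Y
0.45Y = 2002.5, so Y = 2002.5/0.45 = 4450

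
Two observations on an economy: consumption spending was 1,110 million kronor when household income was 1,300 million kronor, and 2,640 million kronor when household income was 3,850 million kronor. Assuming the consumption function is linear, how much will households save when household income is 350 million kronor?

MPC = (2640 − 1110)/(3850 − 1300) = 1530/2550 = 0.6
a = 1110 − 0.6(1300) = 1110 − 780 = 330
C = 330 + 0.6(350) = 540
S = 350 − 540 = -190

S = -190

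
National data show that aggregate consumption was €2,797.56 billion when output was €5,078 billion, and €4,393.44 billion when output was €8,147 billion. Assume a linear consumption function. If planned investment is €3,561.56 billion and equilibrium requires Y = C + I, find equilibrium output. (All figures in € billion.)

Y = 7747

MPC = (4393.44 − 2797.56)/(8147 − 5078) = 1595.88/3069 = 0.52
a = 2797.56 − 0.52(5078) = 157
Equilibrium: Y = 157 + 0.52Y + 3561.56
0.48Y = 3718.56, so Y = 3718.56/0.48 = 7747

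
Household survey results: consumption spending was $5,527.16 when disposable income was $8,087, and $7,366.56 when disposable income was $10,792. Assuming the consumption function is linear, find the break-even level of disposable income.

MPC = (7366.56 − 5527.16)/(10792 − 8087) = 1839.4/2705 = 0.68
a = 5527.16 − 0.68(8087) = 5527.16 − 5499.16 = 28
Break-even: Y = a/(1−MPC) = 28/0.32 = 87.5

Y = 87.5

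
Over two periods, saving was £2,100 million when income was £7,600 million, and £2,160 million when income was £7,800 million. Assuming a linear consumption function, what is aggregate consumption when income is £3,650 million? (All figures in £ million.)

C = 2735

MPS = ΔS/ΔY = (2160 − 2100)/(7800 − 7600) = 60/200 = 0.3
MPC = 1 − MPS = 0.7
Autonomous saving = 2100 − 0.3(7600) = -180, so a = 180
C = 180 + 0.7(3650) = 180 + 2555 = 2735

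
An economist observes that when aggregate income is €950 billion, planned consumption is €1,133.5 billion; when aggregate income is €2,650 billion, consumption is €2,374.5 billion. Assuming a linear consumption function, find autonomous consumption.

a = 440

MPC = ΔC/ΔY = (2374.5 − 1133.5)/(2650 − 950) = 1241/1700 = 0.73
a = C − MPC·Y = 1133.5 − 0.73(950) = 1133.5 − 693.5 = 440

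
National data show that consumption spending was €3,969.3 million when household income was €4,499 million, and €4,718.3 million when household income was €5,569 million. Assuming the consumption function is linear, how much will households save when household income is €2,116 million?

S = -185.2

MPC = (4718.3 − 3969.3)/(5569 − 4499) = 749/1070 = 0.7
a = 3969.3 − 0.7(4499) = 3969.3 − 3149.3 = 820
C = 820 + 0.7(2116) = 2301.2
S = 2116 − 2301.2 = -185.2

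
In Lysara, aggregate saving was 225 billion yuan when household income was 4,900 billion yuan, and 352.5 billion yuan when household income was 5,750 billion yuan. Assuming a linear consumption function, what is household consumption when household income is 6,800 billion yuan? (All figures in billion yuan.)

C = 6290

MPS = ΔS/ΔY = (352.5 − 225)/(5750 − 4900) = 127.5/850 = 0.15
MPC = 1 − MPS = 0.85
Autonomous saving = 225 − 0.15(4900) = -510, so a = 510
C = 510 + 0.85(6800) = 510 + 5780 = 6290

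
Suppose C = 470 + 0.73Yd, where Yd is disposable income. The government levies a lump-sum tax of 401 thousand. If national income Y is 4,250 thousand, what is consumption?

C = 3279.77

Yd = Y − T = 4250 − 401 = 3849
C = 470 + 0.73(3849) = 470 + 2809.77 = 3279.77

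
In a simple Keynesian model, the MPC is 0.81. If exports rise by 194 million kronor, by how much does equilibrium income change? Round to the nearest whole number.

The multiplier is 1/(1 − MPC) = 1/0.19.
ΔY = 194/0.19 = 1021.05 ≈ 1021

ΔY ≈ 1021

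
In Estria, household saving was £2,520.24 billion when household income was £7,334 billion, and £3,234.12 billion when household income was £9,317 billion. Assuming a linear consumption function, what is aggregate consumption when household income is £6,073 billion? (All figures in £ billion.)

C = 4006.72

MPS = ΔS/ΔY = (3234.12 − 2520.24)/(9317 − 7334) = 713.88/1983 = 0.36
MPC = 1 − MPS = 0.64
Autonomous saving = 2520.24 − 0.36(7334) = -120, so a = 120
C = 120 + 0.64(6073) = 120 + 3886.72 = 4006.72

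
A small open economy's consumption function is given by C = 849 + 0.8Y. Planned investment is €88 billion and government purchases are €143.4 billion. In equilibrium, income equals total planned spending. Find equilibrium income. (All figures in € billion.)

Y = C + I + G = 849 + 0.8Y + 88 + 143.4
Y − 0.8Y = 1080.4
0.2Y = 1080.4, so Y = 1080.4/0.2 = 5402

Y = 5402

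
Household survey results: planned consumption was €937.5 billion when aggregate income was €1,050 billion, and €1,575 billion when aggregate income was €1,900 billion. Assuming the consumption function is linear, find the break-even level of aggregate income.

Y = 600

MPC = (1575 − 937.5)/(1900 − 1050) = 637.5/850 = 0.75
a = 937.5 − 0.75(1050) = 937.5 − 787.5 = 150
Break-even: Y = a/(1−MPC) = 150/0.25 = 600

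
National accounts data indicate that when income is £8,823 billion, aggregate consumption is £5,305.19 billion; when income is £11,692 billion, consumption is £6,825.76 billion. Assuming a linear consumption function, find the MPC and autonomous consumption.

MPC = 0.53; a = 629

MPC = ΔC/ΔY = (6825.76 − 5305.19)/(11692 − 8823) = 1520.57/2869 = 0.53
a = C − MPC·Y = 5305.19 − 0.53(8823) = 5305.19 − 4676.19 = 629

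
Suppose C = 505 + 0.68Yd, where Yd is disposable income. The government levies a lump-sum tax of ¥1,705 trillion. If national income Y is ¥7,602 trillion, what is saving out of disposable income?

S = 1382.04

Yd = Y − T = 7602 − 1705 = 5897
C = 505 + 0.68(5897) = 505 + 4009.96 = 4514.96
S = Yd − C = 5897 − 4514.96 = 1382.04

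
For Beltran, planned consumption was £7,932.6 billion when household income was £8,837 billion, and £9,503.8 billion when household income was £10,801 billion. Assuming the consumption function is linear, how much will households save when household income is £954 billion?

MPC = (9503.8 − 7932.6)/(10801 − 8837) = 1571.2/1964 = 0.8
a = 7932.6 − 0.8(8837) = 7932.6 − 7069.6 = 863
C = 863 + 0.8(954) = 1626.2
S = 954 − 1626.2 = -672.2

S = -672.2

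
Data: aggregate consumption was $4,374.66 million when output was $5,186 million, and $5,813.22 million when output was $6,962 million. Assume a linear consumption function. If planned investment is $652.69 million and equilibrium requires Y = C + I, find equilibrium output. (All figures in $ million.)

MPC = (5813.22 − 4374.66)/(6962 − 5186) = 1438.56/1776 = 0.81
a = 4374.66 − 0.81(5186) = 174
Equilibrium: Y = 174 + 0.81Y + 652.69
0.19Y = 826.69, so Y = 826.69/0.19 = 4351

Y = 4351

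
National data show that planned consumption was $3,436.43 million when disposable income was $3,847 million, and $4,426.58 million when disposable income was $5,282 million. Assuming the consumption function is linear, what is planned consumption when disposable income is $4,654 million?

MPC = (4426.58 − 3436.43)/(5282 − 3847) = 990.15/1435 = 0.69
a = 3436.43 − 0.69(3847) = 3436.43 − 2654.43 = 782
C = 782 + 0.69(4654) = 782 + 3211.26 = 3993.26

C = 3993.26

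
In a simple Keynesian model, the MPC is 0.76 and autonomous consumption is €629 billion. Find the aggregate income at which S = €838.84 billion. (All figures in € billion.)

Y = 6116

S = Y − C = -629 + 0.24Y
-629 + 0.24Y = 838.84, so 0.24Y = 1467.84 and Y = 6116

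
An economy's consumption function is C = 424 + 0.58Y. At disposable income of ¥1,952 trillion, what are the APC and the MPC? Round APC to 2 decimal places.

MPC = 0.58 (the slope of the consumption function)
C = 424 + 0.58(1952) = 1556.16, so APC = 1556.16/1952 = 0.80

APC = 0.80; MPC = 0.58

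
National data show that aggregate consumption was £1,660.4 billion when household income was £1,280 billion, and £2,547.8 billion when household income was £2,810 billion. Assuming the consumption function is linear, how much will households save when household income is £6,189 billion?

MPC = (2547.8 − 1660.4)/(2810 − 1280) = 887.4/1530 = 0.58
a = 1660.4 − 0.58(1280) = 1660.4 − 742.4 = 918
C = 918 + 0.58(6189) = 4507.62
S = 6189 − 4507.62 = 1681.38

S = 1681.38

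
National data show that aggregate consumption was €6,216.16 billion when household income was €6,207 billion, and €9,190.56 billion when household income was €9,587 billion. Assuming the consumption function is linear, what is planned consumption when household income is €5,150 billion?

MPC = (9190.56 − 6216.16)/(9587 − 6207) = 2974.4/3380 = 0.88
a = 6216.16 − 0.88(6207) = 6216.16 − 5462.16 = 754
C = 754 + 0.88(5150) = 754 + 4532 = 5286

C = 5286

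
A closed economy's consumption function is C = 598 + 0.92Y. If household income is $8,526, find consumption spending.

C = 8441.92

C = 598 + 0.92(8526) = 598 + 7843.92 = 8441.92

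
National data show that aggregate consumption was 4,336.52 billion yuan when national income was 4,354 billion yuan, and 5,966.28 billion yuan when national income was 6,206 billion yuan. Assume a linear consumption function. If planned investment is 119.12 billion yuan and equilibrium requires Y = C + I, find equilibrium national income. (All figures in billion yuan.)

Y = 5201

MPC = (5966.28 − 4336.52)/(6206 − 4354) = 1629.76/1852 = 0.88
a = 4336.52 − 0.88(4354) = 505
Equilibrium: Y = 505 + 0.88Y + 119.12
0.12Y = 624.12, so Y = 624.12/0.12 = 5201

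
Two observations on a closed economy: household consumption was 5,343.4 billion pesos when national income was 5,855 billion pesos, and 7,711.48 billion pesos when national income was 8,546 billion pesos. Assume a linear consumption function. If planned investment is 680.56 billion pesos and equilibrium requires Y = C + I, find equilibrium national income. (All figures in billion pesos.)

Y = 7263

MPC = (7711.48 − 5343.4)/(8546 − 5855) = 2368.08/2691 = 0.88
a = 5343.4 − 0.88(5855) = 191
Equilibrium: Y = 191 + 0.88Y + 680.56
0.12Y = 871.56, so Y = 871.56/0.12 = 7263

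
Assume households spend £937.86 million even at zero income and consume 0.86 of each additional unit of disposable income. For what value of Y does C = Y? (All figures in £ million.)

At break-even, C = Y: 937.86 + 0.86Y = Y
0.14Y = 937.86, so Y = 937.86/0.14 = 6699

Y = 6699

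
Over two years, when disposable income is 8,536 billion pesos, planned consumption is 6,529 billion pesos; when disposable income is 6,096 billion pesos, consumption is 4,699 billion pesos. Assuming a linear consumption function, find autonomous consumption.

MPC = ΔC/ΔY = (6529 − 4699)/(8536 − 6096) = 1830/2440 = 0.75
a = C − MPC·Y = 4699 − 0.75(6096) = 4699 − 4572 = 127

a = 127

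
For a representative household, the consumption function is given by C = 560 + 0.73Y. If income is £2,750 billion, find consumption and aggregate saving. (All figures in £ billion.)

C = 2567.5; S = 182.5

C = 560 + 0.73(2750) = 560 + 2007.5 = 2567.5
S = Y − C = 2750 − 2567.5 = 182.5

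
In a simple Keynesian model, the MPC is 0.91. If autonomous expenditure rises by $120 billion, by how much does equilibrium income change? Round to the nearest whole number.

ΔY ≈ 1333

The multiplier is 1/(1 − MPC) = 1/0.09.
ΔY = 120/0.09 = 1333.33 ≈ 1333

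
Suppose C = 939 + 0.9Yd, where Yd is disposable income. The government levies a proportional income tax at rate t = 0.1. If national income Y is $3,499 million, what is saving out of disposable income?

Yd = (1 − 0.1)(3499) = 0.9(3499) = 3149.1
C = 939 + 0.9(3149.1) = 939 + 2834.19 = 3773.19
S = Yd − C = 3149.1 − 3773.19 = -624.09

S = -624.09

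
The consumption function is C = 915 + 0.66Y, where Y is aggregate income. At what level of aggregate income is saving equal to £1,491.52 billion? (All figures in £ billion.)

Y = 7078

S = Y − C = -915 + 0.34Y
-915 + 0.34Y = 1491.52, so 0.34Y = 2406.52 and Y = 7078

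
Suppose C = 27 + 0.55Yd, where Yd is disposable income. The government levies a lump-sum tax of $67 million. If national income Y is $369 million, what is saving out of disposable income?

S = 108.9

Yd = Y − T = 369 − 67 = 302
C = 27 + 0.55(302) = 27 + 166.1 = 193.1
S = Yd − C = 302 − 193.1 = 108.9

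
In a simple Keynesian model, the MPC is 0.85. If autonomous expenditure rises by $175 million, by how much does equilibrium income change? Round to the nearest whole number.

The multiplier is 1/(1 − MPC) = 1/0.15.
ΔY = 175/0.15 = 1166.67 ≈ 1167

ΔY ≈ 1167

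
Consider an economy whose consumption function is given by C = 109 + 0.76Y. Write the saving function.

S = Y − C = Y − (109 + 0.76Y) = -109 + (1 − 0.76)Y

S = -109 + 0.24Y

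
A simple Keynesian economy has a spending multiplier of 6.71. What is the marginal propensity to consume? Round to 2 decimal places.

MPC = 0.85

k = 1/(1 − MPC), so 1 − MPC = 1/k = 1/6.71 = 0.1490
MPC = 1 − 0.1490 = 0.85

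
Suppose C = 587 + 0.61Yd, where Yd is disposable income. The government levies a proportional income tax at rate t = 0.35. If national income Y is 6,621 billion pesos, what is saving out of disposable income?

Yd = (1 − 0.35)(6621) = 0.65(6621) = 4303.65
C = 587 + 0.61(4303.65) = 587 + 2625.2265 = 3212.2265
S = Yd − C = 4303.65 − 3212.2265 = 1091.4235

S = 1091.4235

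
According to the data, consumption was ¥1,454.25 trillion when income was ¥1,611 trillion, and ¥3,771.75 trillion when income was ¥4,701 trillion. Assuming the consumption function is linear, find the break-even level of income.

MPC = (3771.75 − 1454.25)/(4701 − 1611) = 2317.5/3090 = 0.75
a = 1454.25 − 0.75(1611) = 1454.25 − 1208.25 = 246
Break-even: Y = a/(1−MPC) = 246/0.25 = 984

Y = 984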